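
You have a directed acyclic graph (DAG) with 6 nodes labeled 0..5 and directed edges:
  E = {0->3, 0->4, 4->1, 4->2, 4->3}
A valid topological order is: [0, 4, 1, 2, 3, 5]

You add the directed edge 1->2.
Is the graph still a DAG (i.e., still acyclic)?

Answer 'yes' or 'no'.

Answer: yes

Derivation:
Given toposort: [0, 4, 1, 2, 3, 5]
Position of 1: index 2; position of 2: index 3
New edge 1->2: forward
Forward edge: respects the existing order. Still a DAG, same toposort still valid.
Still a DAG? yes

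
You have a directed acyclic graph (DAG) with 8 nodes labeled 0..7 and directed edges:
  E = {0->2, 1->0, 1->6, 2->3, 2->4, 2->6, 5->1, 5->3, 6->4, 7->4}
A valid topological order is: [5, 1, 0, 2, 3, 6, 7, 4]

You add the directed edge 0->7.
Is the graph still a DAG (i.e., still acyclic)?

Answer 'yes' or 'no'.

Answer: yes

Derivation:
Given toposort: [5, 1, 0, 2, 3, 6, 7, 4]
Position of 0: index 2; position of 7: index 6
New edge 0->7: forward
Forward edge: respects the existing order. Still a DAG, same toposort still valid.
Still a DAG? yes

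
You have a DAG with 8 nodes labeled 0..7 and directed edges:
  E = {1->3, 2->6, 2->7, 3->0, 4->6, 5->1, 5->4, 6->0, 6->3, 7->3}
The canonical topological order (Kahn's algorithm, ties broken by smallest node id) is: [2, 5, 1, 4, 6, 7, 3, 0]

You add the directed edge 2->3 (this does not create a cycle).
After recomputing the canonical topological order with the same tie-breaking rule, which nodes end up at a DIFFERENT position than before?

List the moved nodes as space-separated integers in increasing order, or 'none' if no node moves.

Old toposort: [2, 5, 1, 4, 6, 7, 3, 0]
Added edge 2->3
Recompute Kahn (smallest-id tiebreak):
  initial in-degrees: [2, 1, 0, 4, 1, 0, 2, 1]
  ready (indeg=0): [2, 5]
  pop 2: indeg[3]->3; indeg[6]->1; indeg[7]->0 | ready=[5, 7] | order so far=[2]
  pop 5: indeg[1]->0; indeg[4]->0 | ready=[1, 4, 7] | order so far=[2, 5]
  pop 1: indeg[3]->2 | ready=[4, 7] | order so far=[2, 5, 1]
  pop 4: indeg[6]->0 | ready=[6, 7] | order so far=[2, 5, 1, 4]
  pop 6: indeg[0]->1; indeg[3]->1 | ready=[7] | order so far=[2, 5, 1, 4, 6]
  pop 7: indeg[3]->0 | ready=[3] | order so far=[2, 5, 1, 4, 6, 7]
  pop 3: indeg[0]->0 | ready=[0] | order so far=[2, 5, 1, 4, 6, 7, 3]
  pop 0: no out-edges | ready=[] | order so far=[2, 5, 1, 4, 6, 7, 3, 0]
New canonical toposort: [2, 5, 1, 4, 6, 7, 3, 0]
Compare positions:
  Node 0: index 7 -> 7 (same)
  Node 1: index 2 -> 2 (same)
  Node 2: index 0 -> 0 (same)
  Node 3: index 6 -> 6 (same)
  Node 4: index 3 -> 3 (same)
  Node 5: index 1 -> 1 (same)
  Node 6: index 4 -> 4 (same)
  Node 7: index 5 -> 5 (same)
Nodes that changed position: none

Answer: none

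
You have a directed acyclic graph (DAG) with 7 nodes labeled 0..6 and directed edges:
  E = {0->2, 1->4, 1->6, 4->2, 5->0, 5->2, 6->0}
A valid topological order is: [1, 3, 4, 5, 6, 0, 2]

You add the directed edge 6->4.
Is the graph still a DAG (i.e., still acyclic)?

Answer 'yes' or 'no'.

Given toposort: [1, 3, 4, 5, 6, 0, 2]
Position of 6: index 4; position of 4: index 2
New edge 6->4: backward (u after v in old order)
Backward edge: old toposort is now invalid. Check if this creates a cycle.
Does 4 already reach 6? Reachable from 4: [2, 4]. NO -> still a DAG (reorder needed).
Still a DAG? yes

Answer: yes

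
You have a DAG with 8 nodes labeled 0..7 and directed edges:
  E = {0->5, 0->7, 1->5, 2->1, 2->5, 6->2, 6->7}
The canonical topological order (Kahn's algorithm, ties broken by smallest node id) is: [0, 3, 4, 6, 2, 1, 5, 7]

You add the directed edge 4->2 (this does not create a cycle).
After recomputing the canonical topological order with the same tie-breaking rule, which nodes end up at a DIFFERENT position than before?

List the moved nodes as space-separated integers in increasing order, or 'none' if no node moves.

Old toposort: [0, 3, 4, 6, 2, 1, 5, 7]
Added edge 4->2
Recompute Kahn (smallest-id tiebreak):
  initial in-degrees: [0, 1, 2, 0, 0, 3, 0, 2]
  ready (indeg=0): [0, 3, 4, 6]
  pop 0: indeg[5]->2; indeg[7]->1 | ready=[3, 4, 6] | order so far=[0]
  pop 3: no out-edges | ready=[4, 6] | order so far=[0, 3]
  pop 4: indeg[2]->1 | ready=[6] | order so far=[0, 3, 4]
  pop 6: indeg[2]->0; indeg[7]->0 | ready=[2, 7] | order so far=[0, 3, 4, 6]
  pop 2: indeg[1]->0; indeg[5]->1 | ready=[1, 7] | order so far=[0, 3, 4, 6, 2]
  pop 1: indeg[5]->0 | ready=[5, 7] | order so far=[0, 3, 4, 6, 2, 1]
  pop 5: no out-edges | ready=[7] | order so far=[0, 3, 4, 6, 2, 1, 5]
  pop 7: no out-edges | ready=[] | order so far=[0, 3, 4, 6, 2, 1, 5, 7]
New canonical toposort: [0, 3, 4, 6, 2, 1, 5, 7]
Compare positions:
  Node 0: index 0 -> 0 (same)
  Node 1: index 5 -> 5 (same)
  Node 2: index 4 -> 4 (same)
  Node 3: index 1 -> 1 (same)
  Node 4: index 2 -> 2 (same)
  Node 5: index 6 -> 6 (same)
  Node 6: index 3 -> 3 (same)
  Node 7: index 7 -> 7 (same)
Nodes that changed position: none

Answer: none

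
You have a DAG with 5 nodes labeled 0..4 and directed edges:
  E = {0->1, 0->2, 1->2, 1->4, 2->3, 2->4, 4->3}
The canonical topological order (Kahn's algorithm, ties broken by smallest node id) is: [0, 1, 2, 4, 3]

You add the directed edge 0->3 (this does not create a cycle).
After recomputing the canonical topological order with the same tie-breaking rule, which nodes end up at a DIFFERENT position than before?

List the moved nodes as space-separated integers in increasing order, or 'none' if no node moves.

Old toposort: [0, 1, 2, 4, 3]
Added edge 0->3
Recompute Kahn (smallest-id tiebreak):
  initial in-degrees: [0, 1, 2, 3, 2]
  ready (indeg=0): [0]
  pop 0: indeg[1]->0; indeg[2]->1; indeg[3]->2 | ready=[1] | order so far=[0]
  pop 1: indeg[2]->0; indeg[4]->1 | ready=[2] | order so far=[0, 1]
  pop 2: indeg[3]->1; indeg[4]->0 | ready=[4] | order so far=[0, 1, 2]
  pop 4: indeg[3]->0 | ready=[3] | order so far=[0, 1, 2, 4]
  pop 3: no out-edges | ready=[] | order so far=[0, 1, 2, 4, 3]
New canonical toposort: [0, 1, 2, 4, 3]
Compare positions:
  Node 0: index 0 -> 0 (same)
  Node 1: index 1 -> 1 (same)
  Node 2: index 2 -> 2 (same)
  Node 3: index 4 -> 4 (same)
  Node 4: index 3 -> 3 (same)
Nodes that changed position: none

Answer: none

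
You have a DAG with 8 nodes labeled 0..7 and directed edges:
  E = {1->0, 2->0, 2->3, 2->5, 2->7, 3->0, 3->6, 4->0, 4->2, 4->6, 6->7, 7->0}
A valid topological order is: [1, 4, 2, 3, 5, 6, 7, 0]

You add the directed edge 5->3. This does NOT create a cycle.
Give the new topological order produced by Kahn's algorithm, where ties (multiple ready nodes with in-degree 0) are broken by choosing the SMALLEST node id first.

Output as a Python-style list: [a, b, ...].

Old toposort: [1, 4, 2, 3, 5, 6, 7, 0]
Added edge: 5->3
Position of 5 (4) > position of 3 (3). Must reorder: 5 must now come before 3.
Run Kahn's algorithm (break ties by smallest node id):
  initial in-degrees: [5, 0, 1, 2, 0, 1, 2, 2]
  ready (indeg=0): [1, 4]
  pop 1: indeg[0]->4 | ready=[4] | order so far=[1]
  pop 4: indeg[0]->3; indeg[2]->0; indeg[6]->1 | ready=[2] | order so far=[1, 4]
  pop 2: indeg[0]->2; indeg[3]->1; indeg[5]->0; indeg[7]->1 | ready=[5] | order so far=[1, 4, 2]
  pop 5: indeg[3]->0 | ready=[3] | order so far=[1, 4, 2, 5]
  pop 3: indeg[0]->1; indeg[6]->0 | ready=[6] | order so far=[1, 4, 2, 5, 3]
  pop 6: indeg[7]->0 | ready=[7] | order so far=[1, 4, 2, 5, 3, 6]
  pop 7: indeg[0]->0 | ready=[0] | order so far=[1, 4, 2, 5, 3, 6, 7]
  pop 0: no out-edges | ready=[] | order so far=[1, 4, 2, 5, 3, 6, 7, 0]
  Result: [1, 4, 2, 5, 3, 6, 7, 0]

Answer: [1, 4, 2, 5, 3, 6, 7, 0]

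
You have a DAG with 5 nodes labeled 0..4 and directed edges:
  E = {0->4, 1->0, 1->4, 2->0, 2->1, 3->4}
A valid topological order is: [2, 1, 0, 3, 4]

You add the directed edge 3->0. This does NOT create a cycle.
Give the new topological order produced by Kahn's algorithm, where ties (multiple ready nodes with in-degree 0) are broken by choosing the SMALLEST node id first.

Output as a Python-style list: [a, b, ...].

Answer: [2, 1, 3, 0, 4]

Derivation:
Old toposort: [2, 1, 0, 3, 4]
Added edge: 3->0
Position of 3 (3) > position of 0 (2). Must reorder: 3 must now come before 0.
Run Kahn's algorithm (break ties by smallest node id):
  initial in-degrees: [3, 1, 0, 0, 3]
  ready (indeg=0): [2, 3]
  pop 2: indeg[0]->2; indeg[1]->0 | ready=[1, 3] | order so far=[2]
  pop 1: indeg[0]->1; indeg[4]->2 | ready=[3] | order so far=[2, 1]
  pop 3: indeg[0]->0; indeg[4]->1 | ready=[0] | order so far=[2, 1, 3]
  pop 0: indeg[4]->0 | ready=[4] | order so far=[2, 1, 3, 0]
  pop 4: no out-edges | ready=[] | order so far=[2, 1, 3, 0, 4]
  Result: [2, 1, 3, 0, 4]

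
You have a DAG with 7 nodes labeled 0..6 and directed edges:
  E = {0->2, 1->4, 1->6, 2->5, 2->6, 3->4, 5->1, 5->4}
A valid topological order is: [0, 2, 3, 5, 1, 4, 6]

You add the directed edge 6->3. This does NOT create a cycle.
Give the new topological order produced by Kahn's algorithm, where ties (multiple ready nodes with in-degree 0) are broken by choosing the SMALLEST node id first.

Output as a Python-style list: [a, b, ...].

Answer: [0, 2, 5, 1, 6, 3, 4]

Derivation:
Old toposort: [0, 2, 3, 5, 1, 4, 6]
Added edge: 6->3
Position of 6 (6) > position of 3 (2). Must reorder: 6 must now come before 3.
Run Kahn's algorithm (break ties by smallest node id):
  initial in-degrees: [0, 1, 1, 1, 3, 1, 2]
  ready (indeg=0): [0]
  pop 0: indeg[2]->0 | ready=[2] | order so far=[0]
  pop 2: indeg[5]->0; indeg[6]->1 | ready=[5] | order so far=[0, 2]
  pop 5: indeg[1]->0; indeg[4]->2 | ready=[1] | order so far=[0, 2, 5]
  pop 1: indeg[4]->1; indeg[6]->0 | ready=[6] | order so far=[0, 2, 5, 1]
  pop 6: indeg[3]->0 | ready=[3] | order so far=[0, 2, 5, 1, 6]
  pop 3: indeg[4]->0 | ready=[4] | order so far=[0, 2, 5, 1, 6, 3]
  pop 4: no out-edges | ready=[] | order so far=[0, 2, 5, 1, 6, 3, 4]
  Result: [0, 2, 5, 1, 6, 3, 4]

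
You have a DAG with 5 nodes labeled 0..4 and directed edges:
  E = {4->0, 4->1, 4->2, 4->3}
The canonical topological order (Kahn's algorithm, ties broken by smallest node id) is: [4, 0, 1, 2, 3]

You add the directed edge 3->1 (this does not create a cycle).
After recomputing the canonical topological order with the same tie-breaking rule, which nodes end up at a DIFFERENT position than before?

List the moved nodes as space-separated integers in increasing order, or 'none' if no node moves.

Answer: 1 2 3

Derivation:
Old toposort: [4, 0, 1, 2, 3]
Added edge 3->1
Recompute Kahn (smallest-id tiebreak):
  initial in-degrees: [1, 2, 1, 1, 0]
  ready (indeg=0): [4]
  pop 4: indeg[0]->0; indeg[1]->1; indeg[2]->0; indeg[3]->0 | ready=[0, 2, 3] | order so far=[4]
  pop 0: no out-edges | ready=[2, 3] | order so far=[4, 0]
  pop 2: no out-edges | ready=[3] | order so far=[4, 0, 2]
  pop 3: indeg[1]->0 | ready=[1] | order so far=[4, 0, 2, 3]
  pop 1: no out-edges | ready=[] | order so far=[4, 0, 2, 3, 1]
New canonical toposort: [4, 0, 2, 3, 1]
Compare positions:
  Node 0: index 1 -> 1 (same)
  Node 1: index 2 -> 4 (moved)
  Node 2: index 3 -> 2 (moved)
  Node 3: index 4 -> 3 (moved)
  Node 4: index 0 -> 0 (same)
Nodes that changed position: 1 2 3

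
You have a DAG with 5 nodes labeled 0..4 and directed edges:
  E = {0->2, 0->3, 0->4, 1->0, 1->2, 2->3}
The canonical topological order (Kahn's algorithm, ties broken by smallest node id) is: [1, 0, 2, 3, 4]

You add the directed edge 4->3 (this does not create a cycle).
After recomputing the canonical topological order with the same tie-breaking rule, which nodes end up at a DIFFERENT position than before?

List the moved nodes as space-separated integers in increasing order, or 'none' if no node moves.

Old toposort: [1, 0, 2, 3, 4]
Added edge 4->3
Recompute Kahn (smallest-id tiebreak):
  initial in-degrees: [1, 0, 2, 3, 1]
  ready (indeg=0): [1]
  pop 1: indeg[0]->0; indeg[2]->1 | ready=[0] | order so far=[1]
  pop 0: indeg[2]->0; indeg[3]->2; indeg[4]->0 | ready=[2, 4] | order so far=[1, 0]
  pop 2: indeg[3]->1 | ready=[4] | order so far=[1, 0, 2]
  pop 4: indeg[3]->0 | ready=[3] | order so far=[1, 0, 2, 4]
  pop 3: no out-edges | ready=[] | order so far=[1, 0, 2, 4, 3]
New canonical toposort: [1, 0, 2, 4, 3]
Compare positions:
  Node 0: index 1 -> 1 (same)
  Node 1: index 0 -> 0 (same)
  Node 2: index 2 -> 2 (same)
  Node 3: index 3 -> 4 (moved)
  Node 4: index 4 -> 3 (moved)
Nodes that changed position: 3 4

Answer: 3 4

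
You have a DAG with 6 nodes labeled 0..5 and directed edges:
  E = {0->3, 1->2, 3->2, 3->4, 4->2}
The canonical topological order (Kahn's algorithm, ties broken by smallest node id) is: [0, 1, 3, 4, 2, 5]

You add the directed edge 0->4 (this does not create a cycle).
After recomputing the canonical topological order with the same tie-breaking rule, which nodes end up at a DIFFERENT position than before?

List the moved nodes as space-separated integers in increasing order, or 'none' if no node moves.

Answer: none

Derivation:
Old toposort: [0, 1, 3, 4, 2, 5]
Added edge 0->4
Recompute Kahn (smallest-id tiebreak):
  initial in-degrees: [0, 0, 3, 1, 2, 0]
  ready (indeg=0): [0, 1, 5]
  pop 0: indeg[3]->0; indeg[4]->1 | ready=[1, 3, 5] | order so far=[0]
  pop 1: indeg[2]->2 | ready=[3, 5] | order so far=[0, 1]
  pop 3: indeg[2]->1; indeg[4]->0 | ready=[4, 5] | order so far=[0, 1, 3]
  pop 4: indeg[2]->0 | ready=[2, 5] | order so far=[0, 1, 3, 4]
  pop 2: no out-edges | ready=[5] | order so far=[0, 1, 3, 4, 2]
  pop 5: no out-edges | ready=[] | order so far=[0, 1, 3, 4, 2, 5]
New canonical toposort: [0, 1, 3, 4, 2, 5]
Compare positions:
  Node 0: index 0 -> 0 (same)
  Node 1: index 1 -> 1 (same)
  Node 2: index 4 -> 4 (same)
  Node 3: index 2 -> 2 (same)
  Node 4: index 3 -> 3 (same)
  Node 5: index 5 -> 5 (same)
Nodes that changed position: none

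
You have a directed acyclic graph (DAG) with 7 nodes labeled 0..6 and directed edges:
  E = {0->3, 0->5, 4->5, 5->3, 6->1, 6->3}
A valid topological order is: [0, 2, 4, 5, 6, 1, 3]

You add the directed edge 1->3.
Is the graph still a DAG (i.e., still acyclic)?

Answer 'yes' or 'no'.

Given toposort: [0, 2, 4, 5, 6, 1, 3]
Position of 1: index 5; position of 3: index 6
New edge 1->3: forward
Forward edge: respects the existing order. Still a DAG, same toposort still valid.
Still a DAG? yes

Answer: yes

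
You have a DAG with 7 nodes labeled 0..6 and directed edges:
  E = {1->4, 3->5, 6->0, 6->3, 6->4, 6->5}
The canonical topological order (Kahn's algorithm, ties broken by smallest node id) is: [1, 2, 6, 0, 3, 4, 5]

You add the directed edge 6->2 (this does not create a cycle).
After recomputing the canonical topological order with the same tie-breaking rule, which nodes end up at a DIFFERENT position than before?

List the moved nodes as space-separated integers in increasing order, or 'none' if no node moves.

Answer: 0 2 6

Derivation:
Old toposort: [1, 2, 6, 0, 3, 4, 5]
Added edge 6->2
Recompute Kahn (smallest-id tiebreak):
  initial in-degrees: [1, 0, 1, 1, 2, 2, 0]
  ready (indeg=0): [1, 6]
  pop 1: indeg[4]->1 | ready=[6] | order so far=[1]
  pop 6: indeg[0]->0; indeg[2]->0; indeg[3]->0; indeg[4]->0; indeg[5]->1 | ready=[0, 2, 3, 4] | order so far=[1, 6]
  pop 0: no out-edges | ready=[2, 3, 4] | order so far=[1, 6, 0]
  pop 2: no out-edges | ready=[3, 4] | order so far=[1, 6, 0, 2]
  pop 3: indeg[5]->0 | ready=[4, 5] | order so far=[1, 6, 0, 2, 3]
  pop 4: no out-edges | ready=[5] | order so far=[1, 6, 0, 2, 3, 4]
  pop 5: no out-edges | ready=[] | order so far=[1, 6, 0, 2, 3, 4, 5]
New canonical toposort: [1, 6, 0, 2, 3, 4, 5]
Compare positions:
  Node 0: index 3 -> 2 (moved)
  Node 1: index 0 -> 0 (same)
  Node 2: index 1 -> 3 (moved)
  Node 3: index 4 -> 4 (same)
  Node 4: index 5 -> 5 (same)
  Node 5: index 6 -> 6 (same)
  Node 6: index 2 -> 1 (moved)
Nodes that changed position: 0 2 6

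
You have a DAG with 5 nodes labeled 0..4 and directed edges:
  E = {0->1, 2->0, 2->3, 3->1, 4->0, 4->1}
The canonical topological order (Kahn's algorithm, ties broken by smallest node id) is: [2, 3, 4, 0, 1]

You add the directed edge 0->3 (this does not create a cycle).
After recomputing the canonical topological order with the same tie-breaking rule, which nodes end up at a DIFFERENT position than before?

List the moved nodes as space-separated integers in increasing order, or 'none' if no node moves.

Old toposort: [2, 3, 4, 0, 1]
Added edge 0->3
Recompute Kahn (smallest-id tiebreak):
  initial in-degrees: [2, 3, 0, 2, 0]
  ready (indeg=0): [2, 4]
  pop 2: indeg[0]->1; indeg[3]->1 | ready=[4] | order so far=[2]
  pop 4: indeg[0]->0; indeg[1]->2 | ready=[0] | order so far=[2, 4]
  pop 0: indeg[1]->1; indeg[3]->0 | ready=[3] | order so far=[2, 4, 0]
  pop 3: indeg[1]->0 | ready=[1] | order so far=[2, 4, 0, 3]
  pop 1: no out-edges | ready=[] | order so far=[2, 4, 0, 3, 1]
New canonical toposort: [2, 4, 0, 3, 1]
Compare positions:
  Node 0: index 3 -> 2 (moved)
  Node 1: index 4 -> 4 (same)
  Node 2: index 0 -> 0 (same)
  Node 3: index 1 -> 3 (moved)
  Node 4: index 2 -> 1 (moved)
Nodes that changed position: 0 3 4

Answer: 0 3 4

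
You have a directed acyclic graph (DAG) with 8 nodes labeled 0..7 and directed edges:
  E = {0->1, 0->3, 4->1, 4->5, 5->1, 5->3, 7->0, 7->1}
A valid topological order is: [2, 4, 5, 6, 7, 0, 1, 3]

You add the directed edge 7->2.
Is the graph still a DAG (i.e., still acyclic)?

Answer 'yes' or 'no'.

Answer: yes

Derivation:
Given toposort: [2, 4, 5, 6, 7, 0, 1, 3]
Position of 7: index 4; position of 2: index 0
New edge 7->2: backward (u after v in old order)
Backward edge: old toposort is now invalid. Check if this creates a cycle.
Does 2 already reach 7? Reachable from 2: [2]. NO -> still a DAG (reorder needed).
Still a DAG? yes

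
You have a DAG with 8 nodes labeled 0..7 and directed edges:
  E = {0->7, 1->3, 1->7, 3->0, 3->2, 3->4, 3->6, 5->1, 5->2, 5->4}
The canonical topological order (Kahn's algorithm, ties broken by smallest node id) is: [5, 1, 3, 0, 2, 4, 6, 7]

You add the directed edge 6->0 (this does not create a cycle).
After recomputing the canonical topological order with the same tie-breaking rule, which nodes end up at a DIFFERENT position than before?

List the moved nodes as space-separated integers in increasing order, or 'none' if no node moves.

Old toposort: [5, 1, 3, 0, 2, 4, 6, 7]
Added edge 6->0
Recompute Kahn (smallest-id tiebreak):
  initial in-degrees: [2, 1, 2, 1, 2, 0, 1, 2]
  ready (indeg=0): [5]
  pop 5: indeg[1]->0; indeg[2]->1; indeg[4]->1 | ready=[1] | order so far=[5]
  pop 1: indeg[3]->0; indeg[7]->1 | ready=[3] | order so far=[5, 1]
  pop 3: indeg[0]->1; indeg[2]->0; indeg[4]->0; indeg[6]->0 | ready=[2, 4, 6] | order so far=[5, 1, 3]
  pop 2: no out-edges | ready=[4, 6] | order so far=[5, 1, 3, 2]
  pop 4: no out-edges | ready=[6] | order so far=[5, 1, 3, 2, 4]
  pop 6: indeg[0]->0 | ready=[0] | order so far=[5, 1, 3, 2, 4, 6]
  pop 0: indeg[7]->0 | ready=[7] | order so far=[5, 1, 3, 2, 4, 6, 0]
  pop 7: no out-edges | ready=[] | order so far=[5, 1, 3, 2, 4, 6, 0, 7]
New canonical toposort: [5, 1, 3, 2, 4, 6, 0, 7]
Compare positions:
  Node 0: index 3 -> 6 (moved)
  Node 1: index 1 -> 1 (same)
  Node 2: index 4 -> 3 (moved)
  Node 3: index 2 -> 2 (same)
  Node 4: index 5 -> 4 (moved)
  Node 5: index 0 -> 0 (same)
  Node 6: index 6 -> 5 (moved)
  Node 7: index 7 -> 7 (same)
Nodes that changed position: 0 2 4 6

Answer: 0 2 4 6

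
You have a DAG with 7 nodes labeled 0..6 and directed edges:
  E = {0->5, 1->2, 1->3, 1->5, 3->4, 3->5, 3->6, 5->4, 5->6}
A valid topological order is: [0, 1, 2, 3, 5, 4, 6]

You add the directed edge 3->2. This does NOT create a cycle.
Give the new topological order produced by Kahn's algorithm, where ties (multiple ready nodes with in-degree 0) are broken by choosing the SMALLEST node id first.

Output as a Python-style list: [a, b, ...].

Old toposort: [0, 1, 2, 3, 5, 4, 6]
Added edge: 3->2
Position of 3 (3) > position of 2 (2). Must reorder: 3 must now come before 2.
Run Kahn's algorithm (break ties by smallest node id):
  initial in-degrees: [0, 0, 2, 1, 2, 3, 2]
  ready (indeg=0): [0, 1]
  pop 0: indeg[5]->2 | ready=[1] | order so far=[0]
  pop 1: indeg[2]->1; indeg[3]->0; indeg[5]->1 | ready=[3] | order so far=[0, 1]
  pop 3: indeg[2]->0; indeg[4]->1; indeg[5]->0; indeg[6]->1 | ready=[2, 5] | order so far=[0, 1, 3]
  pop 2: no out-edges | ready=[5] | order so far=[0, 1, 3, 2]
  pop 5: indeg[4]->0; indeg[6]->0 | ready=[4, 6] | order so far=[0, 1, 3, 2, 5]
  pop 4: no out-edges | ready=[6] | order so far=[0, 1, 3, 2, 5, 4]
  pop 6: no out-edges | ready=[] | order so far=[0, 1, 3, 2, 5, 4, 6]
  Result: [0, 1, 3, 2, 5, 4, 6]

Answer: [0, 1, 3, 2, 5, 4, 6]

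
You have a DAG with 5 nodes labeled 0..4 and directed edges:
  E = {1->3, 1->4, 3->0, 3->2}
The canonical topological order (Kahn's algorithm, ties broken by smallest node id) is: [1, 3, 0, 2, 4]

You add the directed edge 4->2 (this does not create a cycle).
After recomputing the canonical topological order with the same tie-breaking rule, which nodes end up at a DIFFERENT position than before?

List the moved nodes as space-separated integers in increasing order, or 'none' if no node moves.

Answer: 2 4

Derivation:
Old toposort: [1, 3, 0, 2, 4]
Added edge 4->2
Recompute Kahn (smallest-id tiebreak):
  initial in-degrees: [1, 0, 2, 1, 1]
  ready (indeg=0): [1]
  pop 1: indeg[3]->0; indeg[4]->0 | ready=[3, 4] | order so far=[1]
  pop 3: indeg[0]->0; indeg[2]->1 | ready=[0, 4] | order so far=[1, 3]
  pop 0: no out-edges | ready=[4] | order so far=[1, 3, 0]
  pop 4: indeg[2]->0 | ready=[2] | order so far=[1, 3, 0, 4]
  pop 2: no out-edges | ready=[] | order so far=[1, 3, 0, 4, 2]
New canonical toposort: [1, 3, 0, 4, 2]
Compare positions:
  Node 0: index 2 -> 2 (same)
  Node 1: index 0 -> 0 (same)
  Node 2: index 3 -> 4 (moved)
  Node 3: index 1 -> 1 (same)
  Node 4: index 4 -> 3 (moved)
Nodes that changed position: 2 4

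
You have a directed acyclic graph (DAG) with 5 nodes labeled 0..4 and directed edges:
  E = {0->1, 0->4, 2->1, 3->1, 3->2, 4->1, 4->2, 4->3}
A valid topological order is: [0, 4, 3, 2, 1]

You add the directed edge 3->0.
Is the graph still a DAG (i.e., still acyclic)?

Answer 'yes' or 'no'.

Given toposort: [0, 4, 3, 2, 1]
Position of 3: index 2; position of 0: index 0
New edge 3->0: backward (u after v in old order)
Backward edge: old toposort is now invalid. Check if this creates a cycle.
Does 0 already reach 3? Reachable from 0: [0, 1, 2, 3, 4]. YES -> cycle!
Still a DAG? no

Answer: no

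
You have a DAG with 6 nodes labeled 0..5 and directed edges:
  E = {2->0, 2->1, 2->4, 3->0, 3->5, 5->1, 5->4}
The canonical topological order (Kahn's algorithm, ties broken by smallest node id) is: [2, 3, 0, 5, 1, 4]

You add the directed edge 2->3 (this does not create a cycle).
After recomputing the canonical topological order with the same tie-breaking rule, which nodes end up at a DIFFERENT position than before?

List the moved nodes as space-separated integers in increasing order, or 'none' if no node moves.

Answer: none

Derivation:
Old toposort: [2, 3, 0, 5, 1, 4]
Added edge 2->3
Recompute Kahn (smallest-id tiebreak):
  initial in-degrees: [2, 2, 0, 1, 2, 1]
  ready (indeg=0): [2]
  pop 2: indeg[0]->1; indeg[1]->1; indeg[3]->0; indeg[4]->1 | ready=[3] | order so far=[2]
  pop 3: indeg[0]->0; indeg[5]->0 | ready=[0, 5] | order so far=[2, 3]
  pop 0: no out-edges | ready=[5] | order so far=[2, 3, 0]
  pop 5: indeg[1]->0; indeg[4]->0 | ready=[1, 4] | order so far=[2, 3, 0, 5]
  pop 1: no out-edges | ready=[4] | order so far=[2, 3, 0, 5, 1]
  pop 4: no out-edges | ready=[] | order so far=[2, 3, 0, 5, 1, 4]
New canonical toposort: [2, 3, 0, 5, 1, 4]
Compare positions:
  Node 0: index 2 -> 2 (same)
  Node 1: index 4 -> 4 (same)
  Node 2: index 0 -> 0 (same)
  Node 3: index 1 -> 1 (same)
  Node 4: index 5 -> 5 (same)
  Node 5: index 3 -> 3 (same)
Nodes that changed position: none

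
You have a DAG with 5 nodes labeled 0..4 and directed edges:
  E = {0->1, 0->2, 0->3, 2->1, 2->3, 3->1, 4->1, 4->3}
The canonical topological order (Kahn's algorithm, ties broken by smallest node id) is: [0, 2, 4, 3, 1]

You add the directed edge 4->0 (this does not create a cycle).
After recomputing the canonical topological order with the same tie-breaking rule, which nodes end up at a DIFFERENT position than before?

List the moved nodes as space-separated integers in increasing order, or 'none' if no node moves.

Answer: 0 2 4

Derivation:
Old toposort: [0, 2, 4, 3, 1]
Added edge 4->0
Recompute Kahn (smallest-id tiebreak):
  initial in-degrees: [1, 4, 1, 3, 0]
  ready (indeg=0): [4]
  pop 4: indeg[0]->0; indeg[1]->3; indeg[3]->2 | ready=[0] | order so far=[4]
  pop 0: indeg[1]->2; indeg[2]->0; indeg[3]->1 | ready=[2] | order so far=[4, 0]
  pop 2: indeg[1]->1; indeg[3]->0 | ready=[3] | order so far=[4, 0, 2]
  pop 3: indeg[1]->0 | ready=[1] | order so far=[4, 0, 2, 3]
  pop 1: no out-edges | ready=[] | order so far=[4, 0, 2, 3, 1]
New canonical toposort: [4, 0, 2, 3, 1]
Compare positions:
  Node 0: index 0 -> 1 (moved)
  Node 1: index 4 -> 4 (same)
  Node 2: index 1 -> 2 (moved)
  Node 3: index 3 -> 3 (same)
  Node 4: index 2 -> 0 (moved)
Nodes that changed position: 0 2 4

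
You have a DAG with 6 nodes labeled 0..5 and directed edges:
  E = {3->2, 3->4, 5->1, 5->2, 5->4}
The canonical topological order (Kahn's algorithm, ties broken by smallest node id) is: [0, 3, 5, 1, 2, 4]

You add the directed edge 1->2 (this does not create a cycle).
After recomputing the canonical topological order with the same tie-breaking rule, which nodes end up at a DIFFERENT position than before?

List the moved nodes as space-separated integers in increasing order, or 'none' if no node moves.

Old toposort: [0, 3, 5, 1, 2, 4]
Added edge 1->2
Recompute Kahn (smallest-id tiebreak):
  initial in-degrees: [0, 1, 3, 0, 2, 0]
  ready (indeg=0): [0, 3, 5]
  pop 0: no out-edges | ready=[3, 5] | order so far=[0]
  pop 3: indeg[2]->2; indeg[4]->1 | ready=[5] | order so far=[0, 3]
  pop 5: indeg[1]->0; indeg[2]->1; indeg[4]->0 | ready=[1, 4] | order so far=[0, 3, 5]
  pop 1: indeg[2]->0 | ready=[2, 4] | order so far=[0, 3, 5, 1]
  pop 2: no out-edges | ready=[4] | order so far=[0, 3, 5, 1, 2]
  pop 4: no out-edges | ready=[] | order so far=[0, 3, 5, 1, 2, 4]
New canonical toposort: [0, 3, 5, 1, 2, 4]
Compare positions:
  Node 0: index 0 -> 0 (same)
  Node 1: index 3 -> 3 (same)
  Node 2: index 4 -> 4 (same)
  Node 3: index 1 -> 1 (same)
  Node 4: index 5 -> 5 (same)
  Node 5: index 2 -> 2 (same)
Nodes that changed position: none

Answer: none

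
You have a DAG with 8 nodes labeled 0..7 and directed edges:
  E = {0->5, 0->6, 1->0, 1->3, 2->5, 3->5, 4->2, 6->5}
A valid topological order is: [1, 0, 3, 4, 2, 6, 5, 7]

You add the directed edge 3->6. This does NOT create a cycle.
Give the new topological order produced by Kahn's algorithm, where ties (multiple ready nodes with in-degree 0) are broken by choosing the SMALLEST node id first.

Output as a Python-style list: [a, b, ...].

Answer: [1, 0, 3, 4, 2, 6, 5, 7]

Derivation:
Old toposort: [1, 0, 3, 4, 2, 6, 5, 7]
Added edge: 3->6
Position of 3 (2) < position of 6 (5). Old order still valid.
Run Kahn's algorithm (break ties by smallest node id):
  initial in-degrees: [1, 0, 1, 1, 0, 4, 2, 0]
  ready (indeg=0): [1, 4, 7]
  pop 1: indeg[0]->0; indeg[3]->0 | ready=[0, 3, 4, 7] | order so far=[1]
  pop 0: indeg[5]->3; indeg[6]->1 | ready=[3, 4, 7] | order so far=[1, 0]
  pop 3: indeg[5]->2; indeg[6]->0 | ready=[4, 6, 7] | order so far=[1, 0, 3]
  pop 4: indeg[2]->0 | ready=[2, 6, 7] | order so far=[1, 0, 3, 4]
  pop 2: indeg[5]->1 | ready=[6, 7] | order so far=[1, 0, 3, 4, 2]
  pop 6: indeg[5]->0 | ready=[5, 7] | order so far=[1, 0, 3, 4, 2, 6]
  pop 5: no out-edges | ready=[7] | order so far=[1, 0, 3, 4, 2, 6, 5]
  pop 7: no out-edges | ready=[] | order so far=[1, 0, 3, 4, 2, 6, 5, 7]
  Result: [1, 0, 3, 4, 2, 6, 5, 7]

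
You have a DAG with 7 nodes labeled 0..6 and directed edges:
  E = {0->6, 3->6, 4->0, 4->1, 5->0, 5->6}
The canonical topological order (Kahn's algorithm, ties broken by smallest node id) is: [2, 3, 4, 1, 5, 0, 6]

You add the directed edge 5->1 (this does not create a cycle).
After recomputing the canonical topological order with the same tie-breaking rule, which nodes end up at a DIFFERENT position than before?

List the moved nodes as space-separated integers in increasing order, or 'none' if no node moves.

Old toposort: [2, 3, 4, 1, 5, 0, 6]
Added edge 5->1
Recompute Kahn (smallest-id tiebreak):
  initial in-degrees: [2, 2, 0, 0, 0, 0, 3]
  ready (indeg=0): [2, 3, 4, 5]
  pop 2: no out-edges | ready=[3, 4, 5] | order so far=[2]
  pop 3: indeg[6]->2 | ready=[4, 5] | order so far=[2, 3]
  pop 4: indeg[0]->1; indeg[1]->1 | ready=[5] | order so far=[2, 3, 4]
  pop 5: indeg[0]->0; indeg[1]->0; indeg[6]->1 | ready=[0, 1] | order so far=[2, 3, 4, 5]
  pop 0: indeg[6]->0 | ready=[1, 6] | order so far=[2, 3, 4, 5, 0]
  pop 1: no out-edges | ready=[6] | order so far=[2, 3, 4, 5, 0, 1]
  pop 6: no out-edges | ready=[] | order so far=[2, 3, 4, 5, 0, 1, 6]
New canonical toposort: [2, 3, 4, 5, 0, 1, 6]
Compare positions:
  Node 0: index 5 -> 4 (moved)
  Node 1: index 3 -> 5 (moved)
  Node 2: index 0 -> 0 (same)
  Node 3: index 1 -> 1 (same)
  Node 4: index 2 -> 2 (same)
  Node 5: index 4 -> 3 (moved)
  Node 6: index 6 -> 6 (same)
Nodes that changed position: 0 1 5

Answer: 0 1 5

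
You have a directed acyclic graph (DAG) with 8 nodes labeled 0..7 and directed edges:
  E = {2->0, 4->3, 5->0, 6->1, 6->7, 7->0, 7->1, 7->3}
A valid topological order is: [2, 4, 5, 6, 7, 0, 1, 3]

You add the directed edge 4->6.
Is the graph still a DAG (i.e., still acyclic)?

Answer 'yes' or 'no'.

Answer: yes

Derivation:
Given toposort: [2, 4, 5, 6, 7, 0, 1, 3]
Position of 4: index 1; position of 6: index 3
New edge 4->6: forward
Forward edge: respects the existing order. Still a DAG, same toposort still valid.
Still a DAG? yes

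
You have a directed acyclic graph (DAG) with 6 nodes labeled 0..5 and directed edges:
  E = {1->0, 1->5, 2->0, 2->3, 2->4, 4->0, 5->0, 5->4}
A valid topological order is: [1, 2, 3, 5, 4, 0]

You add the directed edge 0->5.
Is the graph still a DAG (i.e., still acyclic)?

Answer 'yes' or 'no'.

Answer: no

Derivation:
Given toposort: [1, 2, 3, 5, 4, 0]
Position of 0: index 5; position of 5: index 3
New edge 0->5: backward (u after v in old order)
Backward edge: old toposort is now invalid. Check if this creates a cycle.
Does 5 already reach 0? Reachable from 5: [0, 4, 5]. YES -> cycle!
Still a DAG? no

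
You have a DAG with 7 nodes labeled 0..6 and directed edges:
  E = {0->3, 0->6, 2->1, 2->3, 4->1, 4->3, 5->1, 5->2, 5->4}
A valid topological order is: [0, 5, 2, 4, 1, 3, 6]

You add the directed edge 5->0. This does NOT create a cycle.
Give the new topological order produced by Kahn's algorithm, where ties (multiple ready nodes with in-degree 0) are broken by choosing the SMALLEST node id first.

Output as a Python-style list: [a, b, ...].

Old toposort: [0, 5, 2, 4, 1, 3, 6]
Added edge: 5->0
Position of 5 (1) > position of 0 (0). Must reorder: 5 must now come before 0.
Run Kahn's algorithm (break ties by smallest node id):
  initial in-degrees: [1, 3, 1, 3, 1, 0, 1]
  ready (indeg=0): [5]
  pop 5: indeg[0]->0; indeg[1]->2; indeg[2]->0; indeg[4]->0 | ready=[0, 2, 4] | order so far=[5]
  pop 0: indeg[3]->2; indeg[6]->0 | ready=[2, 4, 6] | order so far=[5, 0]
  pop 2: indeg[1]->1; indeg[3]->1 | ready=[4, 6] | order so far=[5, 0, 2]
  pop 4: indeg[1]->0; indeg[3]->0 | ready=[1, 3, 6] | order so far=[5, 0, 2, 4]
  pop 1: no out-edges | ready=[3, 6] | order so far=[5, 0, 2, 4, 1]
  pop 3: no out-edges | ready=[6] | order so far=[5, 0, 2, 4, 1, 3]
  pop 6: no out-edges | ready=[] | order so far=[5, 0, 2, 4, 1, 3, 6]
  Result: [5, 0, 2, 4, 1, 3, 6]

Answer: [5, 0, 2, 4, 1, 3, 6]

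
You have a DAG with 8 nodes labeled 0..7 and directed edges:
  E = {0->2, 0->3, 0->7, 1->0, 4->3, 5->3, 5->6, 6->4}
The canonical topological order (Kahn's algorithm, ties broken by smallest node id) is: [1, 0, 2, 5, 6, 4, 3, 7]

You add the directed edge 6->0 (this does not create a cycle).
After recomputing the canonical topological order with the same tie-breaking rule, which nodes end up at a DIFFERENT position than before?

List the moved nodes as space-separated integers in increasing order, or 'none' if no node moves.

Old toposort: [1, 0, 2, 5, 6, 4, 3, 7]
Added edge 6->0
Recompute Kahn (smallest-id tiebreak):
  initial in-degrees: [2, 0, 1, 3, 1, 0, 1, 1]
  ready (indeg=0): [1, 5]
  pop 1: indeg[0]->1 | ready=[5] | order so far=[1]
  pop 5: indeg[3]->2; indeg[6]->0 | ready=[6] | order so far=[1, 5]
  pop 6: indeg[0]->0; indeg[4]->0 | ready=[0, 4] | order so far=[1, 5, 6]
  pop 0: indeg[2]->0; indeg[3]->1; indeg[7]->0 | ready=[2, 4, 7] | order so far=[1, 5, 6, 0]
  pop 2: no out-edges | ready=[4, 7] | order so far=[1, 5, 6, 0, 2]
  pop 4: indeg[3]->0 | ready=[3, 7] | order so far=[1, 5, 6, 0, 2, 4]
  pop 3: no out-edges | ready=[7] | order so far=[1, 5, 6, 0, 2, 4, 3]
  pop 7: no out-edges | ready=[] | order so far=[1, 5, 6, 0, 2, 4, 3, 7]
New canonical toposort: [1, 5, 6, 0, 2, 4, 3, 7]
Compare positions:
  Node 0: index 1 -> 3 (moved)
  Node 1: index 0 -> 0 (same)
  Node 2: index 2 -> 4 (moved)
  Node 3: index 6 -> 6 (same)
  Node 4: index 5 -> 5 (same)
  Node 5: index 3 -> 1 (moved)
  Node 6: index 4 -> 2 (moved)
  Node 7: index 7 -> 7 (same)
Nodes that changed position: 0 2 5 6

Answer: 0 2 5 6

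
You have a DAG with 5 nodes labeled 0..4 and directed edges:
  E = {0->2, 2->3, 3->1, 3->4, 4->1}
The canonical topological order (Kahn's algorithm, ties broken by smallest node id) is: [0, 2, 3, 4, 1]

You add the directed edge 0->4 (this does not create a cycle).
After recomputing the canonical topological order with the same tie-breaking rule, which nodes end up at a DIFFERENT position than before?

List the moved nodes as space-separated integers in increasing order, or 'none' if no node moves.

Answer: none

Derivation:
Old toposort: [0, 2, 3, 4, 1]
Added edge 0->4
Recompute Kahn (smallest-id tiebreak):
  initial in-degrees: [0, 2, 1, 1, 2]
  ready (indeg=0): [0]
  pop 0: indeg[2]->0; indeg[4]->1 | ready=[2] | order so far=[0]
  pop 2: indeg[3]->0 | ready=[3] | order so far=[0, 2]
  pop 3: indeg[1]->1; indeg[4]->0 | ready=[4] | order so far=[0, 2, 3]
  pop 4: indeg[1]->0 | ready=[1] | order so far=[0, 2, 3, 4]
  pop 1: no out-edges | ready=[] | order so far=[0, 2, 3, 4, 1]
New canonical toposort: [0, 2, 3, 4, 1]
Compare positions:
  Node 0: index 0 -> 0 (same)
  Node 1: index 4 -> 4 (same)
  Node 2: index 1 -> 1 (same)
  Node 3: index 2 -> 2 (same)
  Node 4: index 3 -> 3 (same)
Nodes that changed position: none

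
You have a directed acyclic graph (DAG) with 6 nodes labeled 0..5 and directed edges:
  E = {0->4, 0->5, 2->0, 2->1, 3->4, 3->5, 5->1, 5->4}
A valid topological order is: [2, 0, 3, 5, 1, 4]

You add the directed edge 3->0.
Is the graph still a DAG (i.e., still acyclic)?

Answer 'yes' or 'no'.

Answer: yes

Derivation:
Given toposort: [2, 0, 3, 5, 1, 4]
Position of 3: index 2; position of 0: index 1
New edge 3->0: backward (u after v in old order)
Backward edge: old toposort is now invalid. Check if this creates a cycle.
Does 0 already reach 3? Reachable from 0: [0, 1, 4, 5]. NO -> still a DAG (reorder needed).
Still a DAG? yes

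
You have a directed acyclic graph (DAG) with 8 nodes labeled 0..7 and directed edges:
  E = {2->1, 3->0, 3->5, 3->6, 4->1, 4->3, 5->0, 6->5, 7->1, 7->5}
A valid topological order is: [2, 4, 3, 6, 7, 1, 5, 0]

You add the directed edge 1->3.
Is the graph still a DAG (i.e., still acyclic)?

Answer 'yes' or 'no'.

Given toposort: [2, 4, 3, 6, 7, 1, 5, 0]
Position of 1: index 5; position of 3: index 2
New edge 1->3: backward (u after v in old order)
Backward edge: old toposort is now invalid. Check if this creates a cycle.
Does 3 already reach 1? Reachable from 3: [0, 3, 5, 6]. NO -> still a DAG (reorder needed).
Still a DAG? yes

Answer: yes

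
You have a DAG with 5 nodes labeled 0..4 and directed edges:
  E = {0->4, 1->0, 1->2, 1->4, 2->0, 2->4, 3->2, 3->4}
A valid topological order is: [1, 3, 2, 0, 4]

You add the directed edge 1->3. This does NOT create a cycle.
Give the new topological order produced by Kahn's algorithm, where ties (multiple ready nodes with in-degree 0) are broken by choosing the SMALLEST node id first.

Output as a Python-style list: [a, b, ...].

Old toposort: [1, 3, 2, 0, 4]
Added edge: 1->3
Position of 1 (0) < position of 3 (1). Old order still valid.
Run Kahn's algorithm (break ties by smallest node id):
  initial in-degrees: [2, 0, 2, 1, 4]
  ready (indeg=0): [1]
  pop 1: indeg[0]->1; indeg[2]->1; indeg[3]->0; indeg[4]->3 | ready=[3] | order so far=[1]
  pop 3: indeg[2]->0; indeg[4]->2 | ready=[2] | order so far=[1, 3]
  pop 2: indeg[0]->0; indeg[4]->1 | ready=[0] | order so far=[1, 3, 2]
  pop 0: indeg[4]->0 | ready=[4] | order so far=[1, 3, 2, 0]
  pop 4: no out-edges | ready=[] | order so far=[1, 3, 2, 0, 4]
  Result: [1, 3, 2, 0, 4]

Answer: [1, 3, 2, 0, 4]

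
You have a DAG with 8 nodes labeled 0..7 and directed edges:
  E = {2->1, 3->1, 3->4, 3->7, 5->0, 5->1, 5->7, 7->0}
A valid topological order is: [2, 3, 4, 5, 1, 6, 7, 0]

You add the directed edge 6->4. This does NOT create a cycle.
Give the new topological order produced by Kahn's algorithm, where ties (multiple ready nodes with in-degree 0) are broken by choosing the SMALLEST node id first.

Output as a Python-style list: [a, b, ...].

Old toposort: [2, 3, 4, 5, 1, 6, 7, 0]
Added edge: 6->4
Position of 6 (5) > position of 4 (2). Must reorder: 6 must now come before 4.
Run Kahn's algorithm (break ties by smallest node id):
  initial in-degrees: [2, 3, 0, 0, 2, 0, 0, 2]
  ready (indeg=0): [2, 3, 5, 6]
  pop 2: indeg[1]->2 | ready=[3, 5, 6] | order so far=[2]
  pop 3: indeg[1]->1; indeg[4]->1; indeg[7]->1 | ready=[5, 6] | order so far=[2, 3]
  pop 5: indeg[0]->1; indeg[1]->0; indeg[7]->0 | ready=[1, 6, 7] | order so far=[2, 3, 5]
  pop 1: no out-edges | ready=[6, 7] | order so far=[2, 3, 5, 1]
  pop 6: indeg[4]->0 | ready=[4, 7] | order so far=[2, 3, 5, 1, 6]
  pop 4: no out-edges | ready=[7] | order so far=[2, 3, 5, 1, 6, 4]
  pop 7: indeg[0]->0 | ready=[0] | order so far=[2, 3, 5, 1, 6, 4, 7]
  pop 0: no out-edges | ready=[] | order so far=[2, 3, 5, 1, 6, 4, 7, 0]
  Result: [2, 3, 5, 1, 6, 4, 7, 0]

Answer: [2, 3, 5, 1, 6, 4, 7, 0]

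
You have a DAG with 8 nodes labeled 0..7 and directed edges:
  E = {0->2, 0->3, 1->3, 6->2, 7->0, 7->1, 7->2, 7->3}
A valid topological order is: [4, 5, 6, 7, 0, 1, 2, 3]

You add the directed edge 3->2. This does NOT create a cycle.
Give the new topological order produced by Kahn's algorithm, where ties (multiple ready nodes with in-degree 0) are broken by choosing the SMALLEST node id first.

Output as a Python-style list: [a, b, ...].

Old toposort: [4, 5, 6, 7, 0, 1, 2, 3]
Added edge: 3->2
Position of 3 (7) > position of 2 (6). Must reorder: 3 must now come before 2.
Run Kahn's algorithm (break ties by smallest node id):
  initial in-degrees: [1, 1, 4, 3, 0, 0, 0, 0]
  ready (indeg=0): [4, 5, 6, 7]
  pop 4: no out-edges | ready=[5, 6, 7] | order so far=[4]
  pop 5: no out-edges | ready=[6, 7] | order so far=[4, 5]
  pop 6: indeg[2]->3 | ready=[7] | order so far=[4, 5, 6]
  pop 7: indeg[0]->0; indeg[1]->0; indeg[2]->2; indeg[3]->2 | ready=[0, 1] | order so far=[4, 5, 6, 7]
  pop 0: indeg[2]->1; indeg[3]->1 | ready=[1] | order so far=[4, 5, 6, 7, 0]
  pop 1: indeg[3]->0 | ready=[3] | order so far=[4, 5, 6, 7, 0, 1]
  pop 3: indeg[2]->0 | ready=[2] | order so far=[4, 5, 6, 7, 0, 1, 3]
  pop 2: no out-edges | ready=[] | order so far=[4, 5, 6, 7, 0, 1, 3, 2]
  Result: [4, 5, 6, 7, 0, 1, 3, 2]

Answer: [4, 5, 6, 7, 0, 1, 3, 2]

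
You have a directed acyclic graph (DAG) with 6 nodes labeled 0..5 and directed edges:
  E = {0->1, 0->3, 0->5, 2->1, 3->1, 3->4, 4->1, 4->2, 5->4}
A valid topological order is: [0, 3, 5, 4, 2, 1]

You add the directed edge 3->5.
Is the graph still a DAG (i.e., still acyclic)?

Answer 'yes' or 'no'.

Answer: yes

Derivation:
Given toposort: [0, 3, 5, 4, 2, 1]
Position of 3: index 1; position of 5: index 2
New edge 3->5: forward
Forward edge: respects the existing order. Still a DAG, same toposort still valid.
Still a DAG? yes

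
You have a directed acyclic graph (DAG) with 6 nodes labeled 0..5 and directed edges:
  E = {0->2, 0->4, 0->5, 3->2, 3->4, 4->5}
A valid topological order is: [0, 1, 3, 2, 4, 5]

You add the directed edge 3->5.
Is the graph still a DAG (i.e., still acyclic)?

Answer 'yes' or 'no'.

Answer: yes

Derivation:
Given toposort: [0, 1, 3, 2, 4, 5]
Position of 3: index 2; position of 5: index 5
New edge 3->5: forward
Forward edge: respects the existing order. Still a DAG, same toposort still valid.
Still a DAG? yes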